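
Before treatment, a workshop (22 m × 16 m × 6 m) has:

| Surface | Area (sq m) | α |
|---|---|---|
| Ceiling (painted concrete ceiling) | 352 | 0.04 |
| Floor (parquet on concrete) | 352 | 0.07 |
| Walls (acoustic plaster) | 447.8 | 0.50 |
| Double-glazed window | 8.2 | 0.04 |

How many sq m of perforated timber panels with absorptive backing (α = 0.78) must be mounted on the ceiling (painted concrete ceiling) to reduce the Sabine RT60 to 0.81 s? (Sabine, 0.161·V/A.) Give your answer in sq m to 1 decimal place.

A₁ = Σ Sᵢαᵢ = 352×0.04 + 352×0.07 + 447.8×0.50 + 8.2×0.04 = 262.948 sabins.
Required A₂ = 0.161·2112/0.81 = 419.793 sabins.
ΔA needed = 419.793 − 262.948 = 156.845 sabins.
Net gain per sq m: Δα = 0.78 − 0.04 = 0.74.
Panel area = 156.845 / 0.74 = 212.0 sq m.

212.0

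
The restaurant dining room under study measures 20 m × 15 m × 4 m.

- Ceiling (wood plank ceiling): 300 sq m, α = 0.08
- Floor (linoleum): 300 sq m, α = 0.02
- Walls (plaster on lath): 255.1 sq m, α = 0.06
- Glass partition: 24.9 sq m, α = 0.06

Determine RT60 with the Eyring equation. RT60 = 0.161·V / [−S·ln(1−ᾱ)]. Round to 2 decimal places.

S = Σ Sᵢ = 880.0 sq m.
Absorption A = 300·0.08 + 300·0.02 + 255.1·0.06 + 24.9·0.06 = 46.800 sabins.
ᾱ = 46.800 / 880.0 = 0.0532.
−S·ln(1−ᾱ) = −880.0 × ln(1 − 0.0532) = 48.107.
V = 20 × 15 × 4 = 1200 m³.
T = 0.161·V/[−S·ln(1−ᾱ)] = 0.161·1200/48.107 = 4.02 s.

4.02 seconds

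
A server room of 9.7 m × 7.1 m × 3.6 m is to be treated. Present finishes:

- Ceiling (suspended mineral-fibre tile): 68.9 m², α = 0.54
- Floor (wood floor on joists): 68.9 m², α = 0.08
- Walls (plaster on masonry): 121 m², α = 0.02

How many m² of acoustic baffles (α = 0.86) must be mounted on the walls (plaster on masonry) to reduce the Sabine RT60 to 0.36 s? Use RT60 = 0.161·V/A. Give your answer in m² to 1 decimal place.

Summing Sᵢαᵢ: 37.206 + 5.512 + 2.420 → A₁ = 45.138 sabins.
V = 247.932 m³. Target absorption A₂ = 0.161 × 247.932 / 0.36 = 110.881 sabins.
Absorption to add: 110.881 − 45.138 = 65.743 sabins.
Net gain per m²: Δα = 0.86 − 0.02 = 0.84.
Area = ΔA/Δα = 65.743/0.84 = 78.3 m².

78.3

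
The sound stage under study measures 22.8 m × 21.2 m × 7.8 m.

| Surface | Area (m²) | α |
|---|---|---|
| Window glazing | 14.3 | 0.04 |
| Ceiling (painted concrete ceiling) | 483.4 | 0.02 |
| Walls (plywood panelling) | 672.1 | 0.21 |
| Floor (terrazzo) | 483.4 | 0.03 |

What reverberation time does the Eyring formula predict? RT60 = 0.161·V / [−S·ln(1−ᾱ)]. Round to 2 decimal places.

3.47 sec

Total surface area S = 14.3 + 483.4 + 672.1 + 483.4 = 1653.2 m².
Σ(Sᵢαᵢ) = 14.3·0.04 + 483.4·0.02 + 672.1·0.21 + 483.4·0.03 = 165.883.
ᾱ = 165.883 / 1653.2 = 0.1003.
−S·ln(1−ᾱ) = −1653.2 × ln(1 − 0.1003) = 174.733.
V = 22.8 × 21.2 × 7.8 = 3770.208 m³.
RT60 = 0.161 × 3770.208 / 174.733 = 3.47 s.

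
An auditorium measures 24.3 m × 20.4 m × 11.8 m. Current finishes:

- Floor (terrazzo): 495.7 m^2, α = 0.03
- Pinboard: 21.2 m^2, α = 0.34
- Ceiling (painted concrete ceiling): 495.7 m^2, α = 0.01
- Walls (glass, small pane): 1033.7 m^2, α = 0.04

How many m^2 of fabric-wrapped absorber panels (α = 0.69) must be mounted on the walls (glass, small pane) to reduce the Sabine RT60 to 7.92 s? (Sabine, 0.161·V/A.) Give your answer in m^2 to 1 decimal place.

77.7

Equivalent absorption area: A₁ = 495.7·0.03 + 21.2·0.34 + 495.7·0.01 + 1033.7·0.04 = 68.384 m^2.
V = 5849.496 m³. Target absorption A₂ = 0.161 × 5849.496 / 7.92 = 118.910 sabins.
ΔA needed = 118.910 − 68.384 = 50.526 sabins.
Each m^2 of panel replacing the walls (glass, small pane) adds (0.69 − 0.04) = 0.65 sabins.
Panel area = 50.526 / 0.65 = 77.7 m^2.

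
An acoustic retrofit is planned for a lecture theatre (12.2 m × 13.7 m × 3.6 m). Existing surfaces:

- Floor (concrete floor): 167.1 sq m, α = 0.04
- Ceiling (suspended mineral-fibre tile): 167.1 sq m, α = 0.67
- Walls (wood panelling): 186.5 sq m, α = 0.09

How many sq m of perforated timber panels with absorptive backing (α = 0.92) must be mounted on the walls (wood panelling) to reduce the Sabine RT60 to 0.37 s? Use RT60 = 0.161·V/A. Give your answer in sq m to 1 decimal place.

Summing Sᵢαᵢ: 6.684 + 111.957 + 16.785 → A₁ = 135.426 sabins.
V = 601.704 m³. Target absorption A₂ = 0.161 × 601.704 / 0.37 = 261.823 sabins.
Absorption to add: 261.823 − 135.426 = 126.397 sabins.
Each sq m of panel replacing the walls (wood panelling) adds (0.92 − 0.09) = 0.83 sabins.
Area = ΔA/Δα = 126.397/0.83 = 152.3 sq m.

152.3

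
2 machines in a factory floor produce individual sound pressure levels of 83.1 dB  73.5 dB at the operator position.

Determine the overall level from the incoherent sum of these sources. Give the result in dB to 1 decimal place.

Σ 10^(Lᵢ/10) = 2.266e+08.
Combined level = 10 log₁₀(2.266e+08) = 83.6 dB.

83.6 dB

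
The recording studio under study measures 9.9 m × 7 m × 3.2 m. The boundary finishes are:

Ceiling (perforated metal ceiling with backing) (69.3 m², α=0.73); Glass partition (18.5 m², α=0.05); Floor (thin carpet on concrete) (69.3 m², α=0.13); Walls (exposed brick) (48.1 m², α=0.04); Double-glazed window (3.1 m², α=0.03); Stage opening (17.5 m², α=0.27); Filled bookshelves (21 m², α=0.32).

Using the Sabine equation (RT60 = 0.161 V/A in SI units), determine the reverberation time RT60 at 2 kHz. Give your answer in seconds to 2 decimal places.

Summing Sᵢαᵢ: 50.589 + 0.925 + 9.009 + 1.924 + 0.093 + 4.725 + 6.720 → A = 73.985 sabins.
V = 9.9·7·3.2 = 221.76 m³.
Sabine: RT60 = 0.161 × 221.76 / 73.985 = 0.48 s.

0.48 sec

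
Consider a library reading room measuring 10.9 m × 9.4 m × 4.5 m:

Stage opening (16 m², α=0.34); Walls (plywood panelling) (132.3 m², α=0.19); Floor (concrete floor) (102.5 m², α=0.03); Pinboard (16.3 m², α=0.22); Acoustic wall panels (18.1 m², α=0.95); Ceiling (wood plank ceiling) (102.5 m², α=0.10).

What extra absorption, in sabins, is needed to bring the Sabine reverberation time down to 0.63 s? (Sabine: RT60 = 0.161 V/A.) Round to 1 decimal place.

53.1 sabins

A₁ = Σ Sᵢαᵢ = 16·0.34 + 132.3·0.19 + 102.5·0.03 + 16.3·0.22 + 18.1·0.95 + 102.5·0.10 = 64.683 sabins.
V = 461.07 m³. Required absorption A₂ = 0.161 × 461.07 / 0.63 = 117.829 sabins.
Additional absorption ΔA = 117.829 − 64.683 = 53.1 sabins.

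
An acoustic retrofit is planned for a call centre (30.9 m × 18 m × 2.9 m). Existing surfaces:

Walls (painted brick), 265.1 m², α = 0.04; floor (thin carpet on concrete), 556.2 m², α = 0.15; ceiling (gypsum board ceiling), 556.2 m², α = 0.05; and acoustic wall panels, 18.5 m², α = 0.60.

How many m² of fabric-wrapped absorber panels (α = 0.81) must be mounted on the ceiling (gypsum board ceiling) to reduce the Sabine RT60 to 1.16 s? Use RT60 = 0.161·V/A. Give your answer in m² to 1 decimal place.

Total absorption A₁ = 265.1·0.04 + 556.2·0.15 + 556.2·0.05 + 18.5·0.60
  = 10.604 + 83.430 + 27.810 + 11.100 = 132.944 m² sabins.
Required A₂ = 0.161·1612.98/1.16 = 223.870 sabins.
ΔA needed = 223.870 − 132.944 = 90.926 sabins.
Each m² of panel replacing the ceiling (gypsum board ceiling) adds (0.81 − 0.05) = 0.76 sabins.
Area = ΔA/Δα = 90.926/0.76 = 119.6 m².

119.6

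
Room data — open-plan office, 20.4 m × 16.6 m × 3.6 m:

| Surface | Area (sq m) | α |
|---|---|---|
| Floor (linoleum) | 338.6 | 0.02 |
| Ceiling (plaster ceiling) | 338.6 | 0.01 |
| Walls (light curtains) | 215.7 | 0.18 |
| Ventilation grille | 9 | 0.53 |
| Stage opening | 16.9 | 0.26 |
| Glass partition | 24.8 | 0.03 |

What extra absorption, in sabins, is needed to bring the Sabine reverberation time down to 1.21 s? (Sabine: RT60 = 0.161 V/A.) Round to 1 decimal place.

Total absorption A₁ = 338.6*0.02 + 338.6*0.01 + 215.7*0.18 + 9*0.53 + 16.9*0.26 + 24.8*0.03
  = 6.772 + 3.386 + 38.826 + 4.770 + 4.394 + 0.744 = 58.892 sq m sabins.
For T = 1.21 s, need A₂ = 0.161·V/T = 0.161·1219.104/1.21 = 162.211 sabins.
Shortfall: 162.211 − 58.892 = 103.3 sabins.

103.3 sabins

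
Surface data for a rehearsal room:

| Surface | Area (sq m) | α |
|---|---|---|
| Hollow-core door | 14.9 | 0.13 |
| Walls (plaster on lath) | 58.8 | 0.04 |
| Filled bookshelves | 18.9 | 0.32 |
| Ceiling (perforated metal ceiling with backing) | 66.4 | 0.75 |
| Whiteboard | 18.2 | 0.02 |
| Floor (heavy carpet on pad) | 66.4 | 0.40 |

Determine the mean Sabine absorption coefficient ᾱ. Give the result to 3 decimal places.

0.357

S = Σ Sᵢ = 14.9 + 58.8 + 18.9 + 66.4 + 18.2 + 66.4 = 243.6 sq m.
Weighted sum Σ Sα = 87.061.
ᾱ = 87.061 / 243.6 = 0.357.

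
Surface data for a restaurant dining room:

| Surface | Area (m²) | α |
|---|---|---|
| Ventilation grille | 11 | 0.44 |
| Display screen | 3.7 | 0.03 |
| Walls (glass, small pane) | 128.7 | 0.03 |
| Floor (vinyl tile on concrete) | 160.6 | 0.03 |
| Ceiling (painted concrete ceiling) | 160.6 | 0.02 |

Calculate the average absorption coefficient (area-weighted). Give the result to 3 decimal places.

S = Σ Sᵢ = 11 + 3.7 + 128.7 + 160.6 + 160.6 = 464.6 m².
A = 11·0.44 + 3.7·0.03 + 128.7·0.03 + 160.6·0.03 + 160.6·0.02 = 16.842 sabins.
ᾱ = A/S = 0.036.

0.036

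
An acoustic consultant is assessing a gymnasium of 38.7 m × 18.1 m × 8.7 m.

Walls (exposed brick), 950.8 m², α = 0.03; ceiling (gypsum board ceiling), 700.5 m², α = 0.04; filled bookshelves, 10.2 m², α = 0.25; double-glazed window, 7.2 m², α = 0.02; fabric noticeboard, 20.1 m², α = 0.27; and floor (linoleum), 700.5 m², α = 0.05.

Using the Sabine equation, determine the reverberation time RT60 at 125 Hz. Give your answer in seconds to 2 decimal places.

9.84 s

Equivalent absorption area: A = 950.8*0.03 + 700.5*0.04 + 10.2*0.25 + 7.2*0.02 + 20.1*0.27 + 700.5*0.05 = 99.690 m².
V = 38.7·18.1·8.7 = 6094.089 m³.
T = 0.161 V/A = 0.161·6094.089/99.690 = 9.84 s.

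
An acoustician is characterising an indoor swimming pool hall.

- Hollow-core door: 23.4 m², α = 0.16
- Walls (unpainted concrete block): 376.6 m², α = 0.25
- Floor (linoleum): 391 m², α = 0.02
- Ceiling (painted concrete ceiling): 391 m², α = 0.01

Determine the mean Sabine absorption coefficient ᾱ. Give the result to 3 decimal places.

0.093

S = Σ Sᵢ = 23.4 + 376.6 + 391 + 391 = 1182.0 m².
Σ(Sᵢαᵢ) = 23.4*0.16 + 376.6*0.25 + 391*0.02 + 391*0.01 = 109.624.
ᾱ = 109.624 / 1182.0 = 0.093.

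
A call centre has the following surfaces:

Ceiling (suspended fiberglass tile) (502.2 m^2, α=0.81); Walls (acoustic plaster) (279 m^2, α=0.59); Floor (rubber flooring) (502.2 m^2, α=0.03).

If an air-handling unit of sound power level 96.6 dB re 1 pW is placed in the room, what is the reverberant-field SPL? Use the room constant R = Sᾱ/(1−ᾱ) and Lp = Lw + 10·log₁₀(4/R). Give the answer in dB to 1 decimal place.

72.3 dB

A = 586.458 sabins; S = 1283.4 m^2.
ᾱ = 586.458/1283.4 = 0.4570; R = Sᾱ/(1−ᾱ) = 586.458/(1−0.4570) = 1080.033 m^2.
Lp = 96.6 + 10·log₁₀(4/1080.033) = 96.6 + (-24.31) = 72.3 dB.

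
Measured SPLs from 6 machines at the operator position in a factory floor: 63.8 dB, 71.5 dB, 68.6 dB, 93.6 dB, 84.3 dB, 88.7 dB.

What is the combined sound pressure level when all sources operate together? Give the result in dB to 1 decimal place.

95.2 dB

Σ 10^(Lᵢ/10) = 3.325e+09.
Back to dB: 10·log₁₀ Σ = 95.2 dB.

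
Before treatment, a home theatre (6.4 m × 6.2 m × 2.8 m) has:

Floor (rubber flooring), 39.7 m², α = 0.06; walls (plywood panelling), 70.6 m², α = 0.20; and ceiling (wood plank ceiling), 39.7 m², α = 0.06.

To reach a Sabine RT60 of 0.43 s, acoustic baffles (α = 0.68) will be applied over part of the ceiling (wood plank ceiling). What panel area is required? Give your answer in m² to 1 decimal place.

36.6

A₁ = Σ Sᵢαᵢ = 39.7*0.06 + 70.6*0.20 + 39.7*0.06 = 18.884 sabins.
V = 111.104 m³. Target absorption A₂ = 0.161 × 111.104 / 0.43 = 41.599 sabins.
Absorption to add: 41.599 − 18.884 = 22.715 sabins.
Each m² of panel replacing the ceiling (wood plank ceiling) adds (0.68 − 0.06) = 0.62 sabins.
Area = ΔA/Δα = 22.715/0.62 = 36.6 m².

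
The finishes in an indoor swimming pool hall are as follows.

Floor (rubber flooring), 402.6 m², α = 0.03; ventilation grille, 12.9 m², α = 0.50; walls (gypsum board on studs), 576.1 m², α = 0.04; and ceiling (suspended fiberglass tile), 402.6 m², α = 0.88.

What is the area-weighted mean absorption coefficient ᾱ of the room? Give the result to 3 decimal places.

S = Σ Sᵢ = 402.6 + 12.9 + 576.1 + 402.6 = 1394.2 m².
Weighted sum Σ Sα = 395.860.
ᾱ = A/S = 0.284.

0.284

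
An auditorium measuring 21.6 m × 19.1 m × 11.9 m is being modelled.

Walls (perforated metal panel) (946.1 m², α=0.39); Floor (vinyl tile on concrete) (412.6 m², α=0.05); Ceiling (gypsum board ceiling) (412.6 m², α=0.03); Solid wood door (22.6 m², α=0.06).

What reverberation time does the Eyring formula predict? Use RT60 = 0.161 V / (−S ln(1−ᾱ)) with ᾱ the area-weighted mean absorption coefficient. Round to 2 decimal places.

1.73 sec

S = Σ Sᵢ = 1793.9 m².
Absorption A = 946.1·0.39 + 412.6·0.05 + 412.6·0.03 + 22.6·0.06 = 403.343 sabins.
Mean coefficient ᾱ = A/S = 0.2248.
−S·ln(1−ᾱ) = −1793.9 × ln(1 − 0.2248) = 456.788.
V = 21.6 × 19.1 × 11.9 = 4909.464 m³.
T = 0.161·V/[−S·ln(1−ᾱ)] = 0.161·4909.464/456.788 = 1.73 s.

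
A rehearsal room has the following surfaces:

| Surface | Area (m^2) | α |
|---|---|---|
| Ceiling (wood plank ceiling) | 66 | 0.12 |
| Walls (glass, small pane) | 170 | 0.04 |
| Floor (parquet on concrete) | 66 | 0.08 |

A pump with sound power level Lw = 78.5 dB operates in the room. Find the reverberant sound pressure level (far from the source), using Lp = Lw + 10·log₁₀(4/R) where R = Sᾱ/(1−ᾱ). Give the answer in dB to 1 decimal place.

71.2 dB

Σ(Sᵢαᵢ) = 66×0.12 + 170×0.04 + 66×0.08 = 20.000; total area S = 302.0 m^2.
ᾱ = 20.000/302.0 = 0.0662; R = Sᾱ/(1−ᾱ) = 20.000/(1−0.0662) = 21.418 m^2.
Lp = 78.5 + 10·log₁₀(4/21.418) = 78.5 + (-7.29) = 71.2 dB.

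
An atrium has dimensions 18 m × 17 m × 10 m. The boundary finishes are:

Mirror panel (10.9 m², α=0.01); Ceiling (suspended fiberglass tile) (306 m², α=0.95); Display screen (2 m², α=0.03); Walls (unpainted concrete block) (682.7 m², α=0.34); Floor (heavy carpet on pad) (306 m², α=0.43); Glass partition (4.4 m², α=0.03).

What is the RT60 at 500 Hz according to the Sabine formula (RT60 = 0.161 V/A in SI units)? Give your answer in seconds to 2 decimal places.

0.75 sec

Equivalent absorption area: A = 10.9·0.01 + 306·0.95 + 2·0.03 + 682.7·0.34 + 306·0.43 + 4.4·0.03 = 654.699 m².
Volume V = 18 × 17 × 10 = 3060 m³.
T = 0.161 V/A = 0.161·3060/654.699 = 0.75 s.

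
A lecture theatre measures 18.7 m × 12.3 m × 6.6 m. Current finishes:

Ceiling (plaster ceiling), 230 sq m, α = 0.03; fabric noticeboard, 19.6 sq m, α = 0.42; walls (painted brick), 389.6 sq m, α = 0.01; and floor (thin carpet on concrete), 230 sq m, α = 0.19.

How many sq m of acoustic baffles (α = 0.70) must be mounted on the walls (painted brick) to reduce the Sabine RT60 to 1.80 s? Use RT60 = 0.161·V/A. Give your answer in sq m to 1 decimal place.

Equivalent absorption area: A₁ = 230*0.03 + 19.6*0.42 + 389.6*0.01 + 230*0.19 = 62.728 sq m.
Required A₂ = 0.161·1518.066/1.80 = 135.783 sabins.
ΔA needed = 135.783 − 62.728 = 73.055 sabins.
Net gain per sq m: Δα = 0.70 − 0.01 = 0.69.
Area = ΔA/Δα = 73.055/0.69 = 105.9 sq m.

105.9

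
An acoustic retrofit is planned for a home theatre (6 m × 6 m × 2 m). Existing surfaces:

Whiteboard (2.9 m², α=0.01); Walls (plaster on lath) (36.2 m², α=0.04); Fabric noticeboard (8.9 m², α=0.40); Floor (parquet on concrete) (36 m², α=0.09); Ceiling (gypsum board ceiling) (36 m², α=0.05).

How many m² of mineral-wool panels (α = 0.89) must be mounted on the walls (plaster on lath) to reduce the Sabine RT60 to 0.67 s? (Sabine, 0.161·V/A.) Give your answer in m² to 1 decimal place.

Equivalent absorption area: A₁ = 2.9·0.01 + 36.2·0.04 + 8.9·0.40 + 36·0.09 + 36·0.05 = 10.077 m².
V = 72 m³. Target absorption A₂ = 0.161 × 72 / 0.67 = 17.301 sabins.
Absorption to add: 17.301 − 10.077 = 7.224 sabins.
Net gain per m²: Δα = 0.89 − 0.04 = 0.85.
Panel area = 7.224 / 0.85 = 8.5 m².

8.5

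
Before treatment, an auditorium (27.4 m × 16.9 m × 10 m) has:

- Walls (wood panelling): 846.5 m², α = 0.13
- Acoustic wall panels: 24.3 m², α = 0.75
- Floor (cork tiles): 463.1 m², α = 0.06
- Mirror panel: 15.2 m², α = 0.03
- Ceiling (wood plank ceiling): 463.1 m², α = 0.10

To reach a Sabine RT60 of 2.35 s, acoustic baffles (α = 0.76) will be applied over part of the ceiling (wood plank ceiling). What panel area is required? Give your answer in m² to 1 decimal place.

A₁ = Σ Sᵢαᵢ = 846.5*0.13 + 24.3*0.75 + 463.1*0.06 + 15.2*0.03 + 463.1*0.10 = 202.822 sabins.
Required A₂ = 0.161·4630.6/2.35 = 317.245 sabins.
ΔA needed = 317.245 − 202.822 = 114.423 sabins.
Net gain per m²: Δα = 0.76 − 0.10 = 0.66.
Panel area = 114.423 / 0.66 = 173.4 m².

173.4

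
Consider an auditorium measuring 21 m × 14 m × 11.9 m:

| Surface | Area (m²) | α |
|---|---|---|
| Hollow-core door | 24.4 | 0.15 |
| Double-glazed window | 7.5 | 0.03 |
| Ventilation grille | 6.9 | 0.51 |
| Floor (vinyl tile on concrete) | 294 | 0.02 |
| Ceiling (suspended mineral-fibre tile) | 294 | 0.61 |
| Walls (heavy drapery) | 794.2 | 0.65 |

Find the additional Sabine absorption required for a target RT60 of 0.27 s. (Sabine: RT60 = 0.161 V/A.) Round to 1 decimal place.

Summing Sᵢαᵢ: 3.660 + 0.225 + 3.519 + 5.880 + 179.340 + 516.230 → A₁ = 708.854 sabins.
Target A₂ = 0.161·3498.6/0.27 = 2086.202 sabins (V = 3498.6 m³).
Shortfall: 2086.202 − 708.854 = 1377.3 sabins.

1377.3 sabins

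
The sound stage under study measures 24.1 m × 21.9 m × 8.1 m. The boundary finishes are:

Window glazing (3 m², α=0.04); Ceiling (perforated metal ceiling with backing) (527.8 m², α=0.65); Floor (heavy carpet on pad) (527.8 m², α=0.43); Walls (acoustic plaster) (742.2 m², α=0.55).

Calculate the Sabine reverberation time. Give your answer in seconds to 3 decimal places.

0.704 sec

Equivalent absorption area: A = 3*0.04 + 527.8*0.65 + 527.8*0.43 + 742.2*0.55 = 978.354 m².
V = 24.1·21.9·8.1 = 4275.099 m³.
Sabine: RT60 = 0.161 × 4275.099 / 978.354 = 0.704 s.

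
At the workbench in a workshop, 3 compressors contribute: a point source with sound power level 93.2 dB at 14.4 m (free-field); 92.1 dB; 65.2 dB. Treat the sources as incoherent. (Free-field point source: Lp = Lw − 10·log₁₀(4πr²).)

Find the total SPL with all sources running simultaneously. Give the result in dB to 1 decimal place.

92.1 dB

Source at 14.4 m: Lp = 93.2 − 10·log₁₀(4π·14.4²) = 93.2 − 10·log₁₀(2605.763) = 59.0 dB.
Converting to relative power and adding: 10^(59.0/10) + 10^(92.1/10) + 10^(65.2/10) = 1.626e+09.
L_total = 10·log₁₀(1.626e+09) = 92.1 dB.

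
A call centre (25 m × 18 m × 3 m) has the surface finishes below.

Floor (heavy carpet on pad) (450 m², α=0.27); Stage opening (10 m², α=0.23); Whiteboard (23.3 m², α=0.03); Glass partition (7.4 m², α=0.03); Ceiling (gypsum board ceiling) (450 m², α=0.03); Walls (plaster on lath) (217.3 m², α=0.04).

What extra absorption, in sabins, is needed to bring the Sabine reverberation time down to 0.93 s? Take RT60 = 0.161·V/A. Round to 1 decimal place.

Total absorption A₁ = 450*0.27 + 10*0.23 + 23.3*0.03 + 7.4*0.03 + 450*0.03 + 217.3*0.04
  = 121.500 + 2.300 + 0.699 + 0.222 + 13.500 + 8.692 = 146.913 m² sabins.
Target A₂ = 0.161·1350/0.93 = 233.710 sabins (V = 1350 m³).
Shortfall: 233.710 − 146.913 = 86.8 sabins.

86.8 sabins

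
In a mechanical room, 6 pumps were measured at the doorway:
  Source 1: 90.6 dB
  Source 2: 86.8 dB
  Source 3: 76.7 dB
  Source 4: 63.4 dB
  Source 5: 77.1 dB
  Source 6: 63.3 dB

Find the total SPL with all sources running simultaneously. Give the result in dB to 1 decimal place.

Sum in the linear (power) domain: Σ 10^(Lᵢ/10) = 10^(90.6/10) + 10^(86.8/10) + 10^(76.7/10) + 10^(63.4/10) + 10^(77.1/10) + 10^(63.3/10) = 1.729e+09.
L_total = 10·log₁₀(1.729e+09) = 92.4 dB.

92.4 dB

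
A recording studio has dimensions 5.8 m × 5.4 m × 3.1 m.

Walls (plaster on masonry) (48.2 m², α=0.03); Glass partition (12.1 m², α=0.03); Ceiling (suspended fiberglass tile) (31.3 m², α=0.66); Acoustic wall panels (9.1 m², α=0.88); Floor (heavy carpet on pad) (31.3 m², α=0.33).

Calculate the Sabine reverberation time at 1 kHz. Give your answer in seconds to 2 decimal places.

0.38 s

Summing Sᵢαᵢ: 1.446 + 0.363 + 20.658 + 8.008 + 10.329 → A = 40.804 sabins.
Volume V = 5.8 × 5.4 × 3.1 = 97.092 m³.
Sabine: RT60 = 0.161 × 97.092 / 40.804 = 0.38 s.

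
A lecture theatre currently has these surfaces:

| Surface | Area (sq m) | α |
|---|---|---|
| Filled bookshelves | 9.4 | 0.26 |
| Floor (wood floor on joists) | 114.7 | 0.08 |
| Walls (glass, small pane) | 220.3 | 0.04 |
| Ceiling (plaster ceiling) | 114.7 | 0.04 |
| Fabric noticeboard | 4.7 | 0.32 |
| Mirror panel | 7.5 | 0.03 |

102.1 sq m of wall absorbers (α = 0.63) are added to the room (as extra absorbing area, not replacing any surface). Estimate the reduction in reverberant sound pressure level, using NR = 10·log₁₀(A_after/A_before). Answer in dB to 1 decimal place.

5.3 dB

Total absorption A_before = 9.4*0.26 + 114.7*0.08 + 220.3*0.04 + 114.7*0.04 + 4.7*0.32 + 7.5*0.03
  = 2.444 + 9.176 + 8.812 + 4.588 + 1.504 + 0.225 = 26.749 sq m sabins.
Added absorption = 102.1 × 0.63 = 64.323 sabins.
A_after = 26.749 + 64.323 = 91.072 sabins.
Reduction = 10 log₁₀(A_after/A_before) = 10 log₁₀(3.4047) = 5.3 dB.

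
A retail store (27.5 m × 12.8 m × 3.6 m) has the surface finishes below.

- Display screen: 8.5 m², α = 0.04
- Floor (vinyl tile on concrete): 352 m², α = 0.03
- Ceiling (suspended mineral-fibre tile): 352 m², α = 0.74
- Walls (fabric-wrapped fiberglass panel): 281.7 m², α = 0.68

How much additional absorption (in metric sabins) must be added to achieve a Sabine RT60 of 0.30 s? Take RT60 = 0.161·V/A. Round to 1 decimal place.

217.1 sabins

Summing Sᵢαᵢ: 0.340 + 10.560 + 260.480 + 191.556 → A₁ = 462.936 sabins.
For T = 0.30 s, need A₂ = 0.161·V/T = 0.161·1267.2/0.30 = 680.064 sabins.
Shortfall: 680.064 − 462.936 = 217.1 sabins.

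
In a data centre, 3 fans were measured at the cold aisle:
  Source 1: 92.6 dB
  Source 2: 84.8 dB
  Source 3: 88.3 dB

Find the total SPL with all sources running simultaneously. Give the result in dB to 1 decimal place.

Converting to relative power and adding: 10^(92.6/10) + 10^(84.8/10) + 10^(88.3/10) = 2.798e+09.
Back to dB: 10·log₁₀ Σ = 94.5 dB.

94.5 dB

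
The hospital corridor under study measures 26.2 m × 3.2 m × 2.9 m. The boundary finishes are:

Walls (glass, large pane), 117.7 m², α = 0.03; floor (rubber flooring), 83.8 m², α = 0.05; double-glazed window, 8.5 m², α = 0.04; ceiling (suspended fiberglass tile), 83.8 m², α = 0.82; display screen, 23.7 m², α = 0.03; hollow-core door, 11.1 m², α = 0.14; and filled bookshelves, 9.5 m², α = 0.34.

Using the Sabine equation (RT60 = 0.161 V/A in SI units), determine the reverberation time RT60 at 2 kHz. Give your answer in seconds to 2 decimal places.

0.48 sec

Summing Sᵢαᵢ: 3.531 + 4.190 + 0.340 + 68.716 + 0.711 + 1.554 + 3.230 → A = 82.272 sabins.
Room volume: 243.136 m³.
Sabine: RT60 = 0.161 × 243.136 / 82.272 = 0.48 s.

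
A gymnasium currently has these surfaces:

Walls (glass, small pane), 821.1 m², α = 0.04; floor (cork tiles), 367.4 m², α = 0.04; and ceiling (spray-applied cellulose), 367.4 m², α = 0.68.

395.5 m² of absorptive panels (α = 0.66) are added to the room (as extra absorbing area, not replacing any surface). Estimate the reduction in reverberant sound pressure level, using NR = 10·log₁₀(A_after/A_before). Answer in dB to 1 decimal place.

2.7 dB

Total absorption A_before = 821.1·0.04 + 367.4·0.04 + 367.4·0.68
  = 32.844 + 14.696 + 249.832 = 297.372 m² sabins.
Added absorption = 395.5 × 0.66 = 261.030 sabins.
A_after = 297.372 + 261.030 = 558.402 sabins.
Reduction = 10 log₁₀(A_after/A_before) = 10 log₁₀(1.8778) = 2.7 dB.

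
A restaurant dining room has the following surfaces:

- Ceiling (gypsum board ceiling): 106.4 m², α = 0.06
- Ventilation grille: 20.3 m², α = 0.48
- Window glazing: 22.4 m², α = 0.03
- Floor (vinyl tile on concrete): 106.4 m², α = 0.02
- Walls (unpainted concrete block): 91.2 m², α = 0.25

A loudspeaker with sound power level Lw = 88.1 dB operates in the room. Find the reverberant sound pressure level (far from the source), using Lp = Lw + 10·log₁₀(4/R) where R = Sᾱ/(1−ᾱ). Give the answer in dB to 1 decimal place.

A = 41.728 sabins; S = 346.7 m².
ᾱ = 41.728/346.7 = 0.1204; R = Sᾱ/(1−ᾱ) = 41.728/(1−0.1204) = 47.440 m².
Lp = Lw + 10 log₁₀(4/R) = 88.1 -10.74 = 77.4 dB.

77.4 dB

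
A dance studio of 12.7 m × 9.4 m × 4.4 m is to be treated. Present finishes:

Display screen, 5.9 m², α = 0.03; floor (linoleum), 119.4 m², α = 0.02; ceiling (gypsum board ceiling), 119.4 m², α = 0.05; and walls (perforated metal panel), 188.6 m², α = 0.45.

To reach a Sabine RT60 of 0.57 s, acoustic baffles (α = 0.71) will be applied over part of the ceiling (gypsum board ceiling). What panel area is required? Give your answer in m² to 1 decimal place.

A₁ = Σ Sᵢαᵢ = 5.9*0.03 + 119.4*0.02 + 119.4*0.05 + 188.6*0.45 = 93.405 sabins.
Required A₂ = 0.161·525.272/0.57 = 148.366 sabins.
ΔA needed = 148.366 − 93.405 = 54.961 sabins.
Net gain per m²: Δα = 0.71 − 0.05 = 0.66.
Panel area = 54.961 / 0.66 = 83.3 m².

83.3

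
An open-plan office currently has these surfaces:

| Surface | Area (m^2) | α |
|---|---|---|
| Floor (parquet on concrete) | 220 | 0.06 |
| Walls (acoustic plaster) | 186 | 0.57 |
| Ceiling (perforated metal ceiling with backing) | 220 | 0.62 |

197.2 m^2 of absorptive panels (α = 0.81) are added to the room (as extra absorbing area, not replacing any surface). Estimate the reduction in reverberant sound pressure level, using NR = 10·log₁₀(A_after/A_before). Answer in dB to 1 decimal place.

2.1 dB

Total absorption A_before = 220×0.06 + 186×0.57 + 220×0.62
  = 13.200 + 106.020 + 136.400 = 255.620 m^2 sabins.
Added absorption = 197.2 × 0.81 = 159.732 sabins.
A_after = 255.620 + 159.732 = 415.352 sabins.
NR = 10·log₁₀(415.352/255.620) = 2.1 dB.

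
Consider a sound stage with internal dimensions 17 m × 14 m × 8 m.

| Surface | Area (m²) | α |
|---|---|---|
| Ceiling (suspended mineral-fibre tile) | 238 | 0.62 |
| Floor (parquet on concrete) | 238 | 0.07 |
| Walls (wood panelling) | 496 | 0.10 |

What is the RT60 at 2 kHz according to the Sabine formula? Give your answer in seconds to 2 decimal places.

Summing Sᵢαᵢ: 147.560 + 16.660 + 49.600 → A = 213.820 sabins.
V = 17·14·8 = 1904 m³.
RT60 = 0.161 · V / A = 0.161 × 1904 / 213.820 = 1.43 s.

1.43 seconds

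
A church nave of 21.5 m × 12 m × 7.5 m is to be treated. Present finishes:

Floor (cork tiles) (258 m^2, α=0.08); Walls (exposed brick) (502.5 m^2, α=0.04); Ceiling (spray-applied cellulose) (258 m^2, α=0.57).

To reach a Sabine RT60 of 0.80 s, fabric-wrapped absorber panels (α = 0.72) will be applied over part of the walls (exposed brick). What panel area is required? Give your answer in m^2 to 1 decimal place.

296.5

Summing Sᵢαᵢ: 20.640 + 20.100 + 147.060 → A₁ = 187.800 sabins.
Required A₂ = 0.161·1935/0.80 = 389.419 sabins.
ΔA needed = 389.419 − 187.800 = 201.619 sabins.
Each m^2 of panel replacing the walls (exposed brick) adds (0.72 − 0.04) = 0.68 sabins.
Panel area = 201.619 / 0.68 = 296.5 m^2.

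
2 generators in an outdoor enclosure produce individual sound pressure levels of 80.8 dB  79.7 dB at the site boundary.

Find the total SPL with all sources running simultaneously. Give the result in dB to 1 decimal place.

83.3 dB

Converting to relative power and adding: 10^(80.8/10) + 10^(79.7/10) = 2.136e+08.
Back to dB: 10·log₁₀ Σ = 83.3 dB.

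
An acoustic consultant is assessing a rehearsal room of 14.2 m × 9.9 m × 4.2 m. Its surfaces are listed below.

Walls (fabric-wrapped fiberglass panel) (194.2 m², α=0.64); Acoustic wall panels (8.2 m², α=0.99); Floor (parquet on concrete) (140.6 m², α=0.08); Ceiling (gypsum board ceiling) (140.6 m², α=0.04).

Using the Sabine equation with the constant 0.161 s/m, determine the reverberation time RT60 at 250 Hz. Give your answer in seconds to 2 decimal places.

Summing Sᵢαᵢ: 124.288 + 8.118 + 11.248 + 5.624 → A = 149.278 sabins.
Room volume: 590.436 m³.
T = 0.161 V/A = 0.161·590.436/149.278 = 0.64 s.

0.64 s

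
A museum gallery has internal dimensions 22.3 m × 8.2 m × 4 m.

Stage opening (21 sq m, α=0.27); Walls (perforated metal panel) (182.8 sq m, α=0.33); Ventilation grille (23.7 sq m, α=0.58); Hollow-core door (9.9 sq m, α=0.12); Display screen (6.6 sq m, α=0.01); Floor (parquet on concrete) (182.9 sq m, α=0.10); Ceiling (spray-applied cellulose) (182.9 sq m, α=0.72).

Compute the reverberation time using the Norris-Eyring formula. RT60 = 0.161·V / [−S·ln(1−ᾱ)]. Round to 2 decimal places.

S = Σ Sᵢ = 609.8 sq m.
Absorption A = 21·0.27 + 182.8·0.33 + 23.7·0.58 + 9.9·0.12 + 6.6·0.01 + 182.9·0.10 + 182.9·0.72 = 230.972 sabins.
Mean coefficient ᾱ = A/S = 0.3788.
−S·ln(1−ᾱ) = −609.8 × ln(1 − 0.3788) = 290.327.
V = 22.3 × 8.2 × 4 = 731.44 m³.
T = 0.161·V/[−S·ln(1−ᾱ)] = 0.161·731.44/290.327 = 0.41 s.

0.41 seconds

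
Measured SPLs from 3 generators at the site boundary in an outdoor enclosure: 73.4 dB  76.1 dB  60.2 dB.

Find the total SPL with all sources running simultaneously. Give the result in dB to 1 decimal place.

78.0 dB

Converting to relative power and adding: 10^(73.4/10) + 10^(76.1/10) + 10^(60.2/10) = 6.366e+07.
L_total = 10·log₁₀(6.366e+07) = 78.0 dB.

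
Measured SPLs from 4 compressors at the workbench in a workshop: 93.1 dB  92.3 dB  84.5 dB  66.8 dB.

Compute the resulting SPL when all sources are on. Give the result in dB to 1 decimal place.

Sum in the linear (power) domain: Σ 10^(Lᵢ/10) = 10^(93.1/10) + 10^(92.3/10) + 10^(84.5/10) + 10^(66.8/10) = 4.027e+09.
Back to dB: 10·log₁₀ Σ = 96.0 dB.

96.0 dB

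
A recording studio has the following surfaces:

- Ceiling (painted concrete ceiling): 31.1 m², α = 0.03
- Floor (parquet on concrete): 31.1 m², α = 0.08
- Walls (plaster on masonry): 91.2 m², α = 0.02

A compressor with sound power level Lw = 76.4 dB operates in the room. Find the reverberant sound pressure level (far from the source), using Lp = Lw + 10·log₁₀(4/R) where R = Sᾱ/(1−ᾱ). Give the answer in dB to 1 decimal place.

Σ(Sᵢαᵢ) = 31.1·0.03 + 31.1·0.08 + 91.2·0.02 = 5.245; total area S = 153.4 m².
ᾱ = 0.0342, so room constant R = A/(1−ᾱ) = 5.431 m².
Lp = Lw + 10 log₁₀(4/R) = 76.4 -1.33 = 75.1 dB.

75.1 dB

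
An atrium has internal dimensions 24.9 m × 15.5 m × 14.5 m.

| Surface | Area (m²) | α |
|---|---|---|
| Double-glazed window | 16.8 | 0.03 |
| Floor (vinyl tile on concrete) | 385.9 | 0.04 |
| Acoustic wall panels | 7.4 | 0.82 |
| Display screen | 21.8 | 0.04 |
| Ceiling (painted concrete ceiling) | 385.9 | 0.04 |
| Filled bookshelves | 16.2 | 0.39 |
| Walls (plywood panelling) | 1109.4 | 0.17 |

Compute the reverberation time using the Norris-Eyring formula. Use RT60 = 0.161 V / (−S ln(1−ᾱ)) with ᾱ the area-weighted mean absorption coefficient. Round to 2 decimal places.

Total surface area S = 16.8 + 385.9 + 7.4 + 21.8 + 385.9 + 16.2 + 1109.4 = 1943.4 m².
Absorption A = 16.8×0.03 + 385.9×0.04 + 7.4×0.82 + 21.8×0.04 + 385.9×0.04 + 16.2×0.39 + 1109.4×0.17 = 233.232 sabins.
ᾱ = 233.232 / 1943.4 = 0.1200.
Eyring denominator: −S ln(1−ᾱ) = 248.431.
V = 24.9 × 15.5 × 14.5 = 5596.275 m³.
T = 0.161·V/[−S·ln(1−ᾱ)] = 0.161·5596.275/248.431 = 3.63 s.

3.63 s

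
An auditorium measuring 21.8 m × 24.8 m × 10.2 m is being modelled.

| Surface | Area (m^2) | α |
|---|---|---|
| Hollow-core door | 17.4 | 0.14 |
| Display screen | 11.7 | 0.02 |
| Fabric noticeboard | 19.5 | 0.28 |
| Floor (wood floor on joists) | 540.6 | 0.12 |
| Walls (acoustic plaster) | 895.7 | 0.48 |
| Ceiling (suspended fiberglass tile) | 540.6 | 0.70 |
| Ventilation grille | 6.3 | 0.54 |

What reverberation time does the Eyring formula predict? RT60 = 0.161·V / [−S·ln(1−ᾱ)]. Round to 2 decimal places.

S = Σ Sᵢ = 2031.8 m^2.
Absorption A = 17.4×0.14 + 11.7×0.02 + 19.5×0.28 + 540.6×0.12 + 895.7×0.48 + 540.6×0.70 + 6.3×0.54 = 884.760 sabins.
Mean coefficient ᾱ = A/S = 0.4355.
Eyring denominator: −S ln(1−ᾱ) = 1161.814.
V = 21.8 × 24.8 × 10.2 = 5514.528 m³.
T = 0.161·V/[−S·ln(1−ᾱ)] = 0.161·5514.528/1161.814 = 0.76 s.

0.76 s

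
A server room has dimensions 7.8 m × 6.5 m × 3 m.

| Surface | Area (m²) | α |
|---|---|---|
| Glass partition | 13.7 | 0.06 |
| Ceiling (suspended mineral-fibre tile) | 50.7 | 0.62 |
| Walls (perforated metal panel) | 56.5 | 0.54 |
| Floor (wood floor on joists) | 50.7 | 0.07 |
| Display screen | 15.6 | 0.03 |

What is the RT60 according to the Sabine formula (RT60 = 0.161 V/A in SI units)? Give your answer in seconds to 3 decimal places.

0.367 s

Summing Sᵢαᵢ: 0.822 + 31.434 + 30.510 + 3.549 + 0.468 → A = 66.783 sabins.
Volume V = 7.8 × 6.5 × 3 = 152.1 m³.
Sabine: RT60 = 0.161 × 152.1 / 66.783 = 0.367 s.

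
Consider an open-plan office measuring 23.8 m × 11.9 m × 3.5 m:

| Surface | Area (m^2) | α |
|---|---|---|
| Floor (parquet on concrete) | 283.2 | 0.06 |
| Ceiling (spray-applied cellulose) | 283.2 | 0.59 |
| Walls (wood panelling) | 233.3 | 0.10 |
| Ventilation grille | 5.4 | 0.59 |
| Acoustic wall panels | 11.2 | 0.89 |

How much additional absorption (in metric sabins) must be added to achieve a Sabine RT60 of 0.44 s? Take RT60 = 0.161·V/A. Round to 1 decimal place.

142.2 sabins

A₁ = Σ Sᵢαᵢ = 283.2*0.06 + 283.2*0.59 + 233.3*0.10 + 5.4*0.59 + 11.2*0.89 = 220.564 sabins.
For T = 0.44 s, need A₂ = 0.161·V/T = 0.161·991.27/0.44 = 362.715 sabins.
Additional absorption ΔA = 362.715 − 220.564 = 142.2 sabins.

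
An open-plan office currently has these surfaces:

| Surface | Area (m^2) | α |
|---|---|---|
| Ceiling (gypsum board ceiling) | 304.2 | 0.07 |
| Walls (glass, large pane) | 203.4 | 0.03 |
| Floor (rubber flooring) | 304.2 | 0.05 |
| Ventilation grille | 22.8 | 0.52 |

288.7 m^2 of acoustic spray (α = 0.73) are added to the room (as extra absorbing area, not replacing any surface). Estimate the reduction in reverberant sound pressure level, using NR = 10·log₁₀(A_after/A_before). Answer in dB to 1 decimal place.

6.9 dB

Equivalent absorption area: A_before = 304.2·0.07 + 203.4·0.03 + 304.2·0.05 + 22.8·0.52 = 54.462 m^2.
Treatment contributes 288.7·0.73 = 210.751 sabins.
A_after = 54.462 + 210.751 = 265.213 sabins.
Reduction = 10 log₁₀(A_after/A_before) = 10 log₁₀(4.8697) = 6.9 dB.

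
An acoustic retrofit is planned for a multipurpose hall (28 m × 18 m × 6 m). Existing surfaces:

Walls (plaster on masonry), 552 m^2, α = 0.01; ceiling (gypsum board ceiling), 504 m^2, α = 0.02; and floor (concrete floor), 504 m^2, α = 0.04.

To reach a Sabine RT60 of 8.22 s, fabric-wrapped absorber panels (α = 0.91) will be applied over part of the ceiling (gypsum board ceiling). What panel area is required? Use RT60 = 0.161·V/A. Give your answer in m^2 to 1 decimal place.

Summing Sᵢαᵢ: 5.520 + 10.080 + 20.160 → A₁ = 35.760 sabins.
V = 3024 m³. Target absorption A₂ = 0.161 × 3024 / 8.22 = 59.229 sabins.
Absorption to add: 59.229 − 35.760 = 23.469 sabins.
Each m^2 of panel replacing the ceiling (gypsum board ceiling) adds (0.91 − 0.02) = 0.89 sabins.
Area = ΔA/Δα = 23.469/0.89 = 26.4 m^2.

26.4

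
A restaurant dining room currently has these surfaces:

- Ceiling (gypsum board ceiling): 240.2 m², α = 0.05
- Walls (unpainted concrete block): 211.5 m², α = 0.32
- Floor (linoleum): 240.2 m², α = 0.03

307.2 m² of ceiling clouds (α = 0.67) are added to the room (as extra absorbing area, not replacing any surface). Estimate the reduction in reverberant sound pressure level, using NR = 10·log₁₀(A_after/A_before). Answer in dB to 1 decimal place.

5.3 dB

A_before = Σ Sᵢαᵢ = 240.2·0.05 + 211.5·0.32 + 240.2·0.03 = 86.896 sabins.
Added absorption = 307.2 × 0.67 = 205.824 sabins.
A_after = 86.896 + 205.824 = 292.720 sabins.
Reduction = 10 log₁₀(A_after/A_before) = 10 log₁₀(3.3686) = 5.3 dB.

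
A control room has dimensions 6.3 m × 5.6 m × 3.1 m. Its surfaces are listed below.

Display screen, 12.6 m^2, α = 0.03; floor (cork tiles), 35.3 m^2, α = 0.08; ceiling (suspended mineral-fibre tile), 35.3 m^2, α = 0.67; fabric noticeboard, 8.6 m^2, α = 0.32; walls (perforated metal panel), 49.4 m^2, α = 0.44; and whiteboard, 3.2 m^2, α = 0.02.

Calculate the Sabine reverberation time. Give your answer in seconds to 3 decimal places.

0.343 sec

Summing Sᵢαᵢ: 0.378 + 2.824 + 23.651 + 2.752 + 21.736 + 0.064 → A = 51.405 sabins.
V = 6.3·5.6·3.1 = 109.368 m³.
T = 0.161 V/A = 0.161·109.368/51.405 = 0.343 s.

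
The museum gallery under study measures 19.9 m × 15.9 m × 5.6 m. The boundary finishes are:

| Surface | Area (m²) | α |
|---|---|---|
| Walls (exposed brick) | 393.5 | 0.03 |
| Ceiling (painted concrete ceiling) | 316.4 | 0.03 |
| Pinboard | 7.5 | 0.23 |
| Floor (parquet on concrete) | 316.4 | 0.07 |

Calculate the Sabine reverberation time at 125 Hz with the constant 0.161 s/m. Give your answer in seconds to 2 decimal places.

Equivalent absorption area: A = 393.5*0.03 + 316.4*0.03 + 7.5*0.23 + 316.4*0.07 = 45.170 m².
Room volume: 1771.896 m³.
T = 0.161 V/A = 0.161·1771.896/45.170 = 6.32 s.

6.32 s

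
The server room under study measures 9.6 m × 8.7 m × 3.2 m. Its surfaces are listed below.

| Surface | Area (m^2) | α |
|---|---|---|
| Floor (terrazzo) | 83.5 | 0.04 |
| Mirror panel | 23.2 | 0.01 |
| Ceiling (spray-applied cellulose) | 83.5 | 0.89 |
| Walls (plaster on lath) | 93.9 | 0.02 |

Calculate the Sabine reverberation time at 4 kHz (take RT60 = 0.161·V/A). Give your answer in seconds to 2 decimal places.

Equivalent absorption area: A = 83.5*0.04 + 23.2*0.01 + 83.5*0.89 + 93.9*0.02 = 79.765 m^2.
Room volume: 267.264 m³.
RT60 = 0.161 · V / A = 0.161 × 267.264 / 79.765 = 0.54 s.

0.54 s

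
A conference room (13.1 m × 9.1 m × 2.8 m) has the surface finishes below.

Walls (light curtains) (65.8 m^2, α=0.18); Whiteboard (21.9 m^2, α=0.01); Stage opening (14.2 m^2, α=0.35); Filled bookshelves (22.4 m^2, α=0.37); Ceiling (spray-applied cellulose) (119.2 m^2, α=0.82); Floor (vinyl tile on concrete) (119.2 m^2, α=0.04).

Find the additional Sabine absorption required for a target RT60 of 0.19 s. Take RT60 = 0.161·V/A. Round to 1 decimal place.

155.0 sabins

A₁ = Σ Sᵢαᵢ = 65.8×0.18 + 21.9×0.01 + 14.2×0.35 + 22.4×0.37 + 119.2×0.82 + 119.2×0.04 = 127.833 sabins.
Target A₂ = 0.161·333.788/0.19 = 282.841 sabins (V = 333.788 m³).
ΔA = A₂ − A₁ = 282.841 − 127.833 = 155.0 sabins.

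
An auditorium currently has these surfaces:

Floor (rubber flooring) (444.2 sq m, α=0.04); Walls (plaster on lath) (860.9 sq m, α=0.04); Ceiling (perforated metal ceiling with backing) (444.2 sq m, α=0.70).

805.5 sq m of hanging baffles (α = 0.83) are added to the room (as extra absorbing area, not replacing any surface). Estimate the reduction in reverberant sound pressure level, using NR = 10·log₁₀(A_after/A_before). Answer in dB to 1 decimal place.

4.5 dB

A_before = Σ Sᵢαᵢ = 444.2·0.04 + 860.9·0.04 + 444.2·0.70 = 363.144 sabins.
Treatment contributes 805.5·0.83 = 668.565 sabins.
A_after = 363.144 + 668.565 = 1031.709 sabins.
NR = 10·log₁₀(1031.709/363.144) = 4.5 dB.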